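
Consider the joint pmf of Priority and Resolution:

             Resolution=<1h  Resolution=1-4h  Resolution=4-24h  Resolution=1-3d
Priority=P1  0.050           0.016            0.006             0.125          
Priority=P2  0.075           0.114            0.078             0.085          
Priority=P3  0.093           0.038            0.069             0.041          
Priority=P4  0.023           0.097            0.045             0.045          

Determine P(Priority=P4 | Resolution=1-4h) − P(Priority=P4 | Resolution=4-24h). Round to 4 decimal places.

0.1388

P(Resolution=1-4h) = 0.016 + 0.114 + 0.038 + 0.097 = 0.265; P(Priority=P4 | Resolution=1-4h) = 0.097/0.265 = 0.36604.
P(Resolution=4-24h) = 0.006 + 0.078 + 0.069 + 0.045 = 0.198; P(Priority=P4 | Resolution=4-24h) = 0.045/0.198 = 0.22727.
Difference = 0.1388.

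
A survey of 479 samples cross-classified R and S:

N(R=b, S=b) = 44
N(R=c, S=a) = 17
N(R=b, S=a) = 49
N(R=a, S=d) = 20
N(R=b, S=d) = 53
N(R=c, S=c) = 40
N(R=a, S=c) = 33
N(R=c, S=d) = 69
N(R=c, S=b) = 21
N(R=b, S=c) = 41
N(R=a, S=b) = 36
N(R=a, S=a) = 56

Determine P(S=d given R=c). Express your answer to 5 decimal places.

0.46939

Total with R=c: 17 + 21 + 40 + 69 = 147.
P(S=d | R=c) = 69/147 = 0.46939.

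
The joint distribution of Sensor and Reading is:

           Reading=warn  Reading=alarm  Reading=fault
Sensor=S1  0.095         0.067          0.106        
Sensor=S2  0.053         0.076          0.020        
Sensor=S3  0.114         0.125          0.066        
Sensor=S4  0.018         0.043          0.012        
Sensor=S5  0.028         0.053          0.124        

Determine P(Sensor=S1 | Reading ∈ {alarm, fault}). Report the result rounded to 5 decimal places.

0.25000

P(Reading=alarm) = 0.067 + 0.076 + 0.125 + 0.043 + 0.053 = 0.364.
P(Reading=fault) = 0.106 + 0.020 + 0.066 + 0.012 + 0.124 = 0.328.
P(Reading ∈ {alarm, fault}) = 0.364 + 0.328 = 0.692; P(Sensor=S1, Reading ∈ {alarm, fault}) = 0.067 + 0.106 = 0.173.
P(Sensor=S1 | Reading ∈ {alarm, fault}) = 0.173/0.692 = 0.25000.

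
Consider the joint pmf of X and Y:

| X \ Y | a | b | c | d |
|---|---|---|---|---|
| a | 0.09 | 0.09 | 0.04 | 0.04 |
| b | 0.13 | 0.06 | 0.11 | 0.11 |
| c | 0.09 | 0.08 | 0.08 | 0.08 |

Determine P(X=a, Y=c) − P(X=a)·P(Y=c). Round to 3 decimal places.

P(X=a) = 0.09 + 0.09 + 0.04 + 0.04 = 0.26.
P(Y=c) = 0.04 + 0.11 + 0.08 = 0.23.
P(X=a, Y=c) − P(X=a)P(Y=c) = 0.04 − 0.26×0.23 = -0.020.

-0.020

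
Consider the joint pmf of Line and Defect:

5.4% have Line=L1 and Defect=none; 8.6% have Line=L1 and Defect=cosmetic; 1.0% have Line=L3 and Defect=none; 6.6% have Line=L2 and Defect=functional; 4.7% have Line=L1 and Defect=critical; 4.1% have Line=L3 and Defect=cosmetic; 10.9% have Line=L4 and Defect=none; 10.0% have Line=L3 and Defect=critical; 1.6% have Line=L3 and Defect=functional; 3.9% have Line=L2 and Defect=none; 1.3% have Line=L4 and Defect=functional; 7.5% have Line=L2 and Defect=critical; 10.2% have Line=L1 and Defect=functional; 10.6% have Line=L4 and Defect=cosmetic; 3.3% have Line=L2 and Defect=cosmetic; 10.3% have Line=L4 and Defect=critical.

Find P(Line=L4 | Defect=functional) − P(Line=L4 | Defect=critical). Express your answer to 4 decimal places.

-0.2509

P(Defect=functional) = 0.102 + 0.066 + 0.016 + 0.013 = 0.197; P(Line=L4 | Defect=functional) = 0.013/0.197 = 0.06599.
P(Defect=critical) = 0.047 + 0.075 + 0.100 + 0.103 = 0.325; P(Line=L4 | Defect=critical) = 0.103/0.325 = 0.31692.
Difference = -0.2509.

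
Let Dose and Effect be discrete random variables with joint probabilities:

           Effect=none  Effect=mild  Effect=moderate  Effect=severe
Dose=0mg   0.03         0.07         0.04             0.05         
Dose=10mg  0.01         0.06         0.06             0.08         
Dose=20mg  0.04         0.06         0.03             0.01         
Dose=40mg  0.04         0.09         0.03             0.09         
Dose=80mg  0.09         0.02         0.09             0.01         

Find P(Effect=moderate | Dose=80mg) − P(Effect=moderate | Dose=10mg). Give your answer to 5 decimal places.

0.14286

P(Dose=80mg) = 0.09 + 0.02 + 0.09 + 0.01 = 0.21; P(Effect=moderate | Dose=80mg) = 0.09/0.21 = 0.428571.
P(Dose=10mg) = 0.01 + 0.06 + 0.06 + 0.08 = 0.21; P(Effect=moderate | Dose=10mg) = 0.06/0.21 = 0.285714.
Difference = 0.14286.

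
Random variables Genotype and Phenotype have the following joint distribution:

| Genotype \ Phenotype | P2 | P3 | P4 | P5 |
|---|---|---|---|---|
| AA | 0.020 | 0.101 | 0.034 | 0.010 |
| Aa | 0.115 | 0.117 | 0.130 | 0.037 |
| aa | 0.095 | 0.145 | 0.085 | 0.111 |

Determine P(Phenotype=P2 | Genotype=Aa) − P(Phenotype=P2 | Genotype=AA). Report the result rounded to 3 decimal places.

P(Genotype=Aa) = 0.115 + 0.117 + 0.130 + 0.037 = 0.399; P(Phenotype=P2 | Genotype=Aa) = 0.115/0.399 = 0.2882.
P(Genotype=AA) = 0.020 + 0.101 + 0.034 + 0.010 = 0.165; P(Phenotype=P2 | Genotype=AA) = 0.020/0.165 = 0.1212.
Difference = 0.167.

0.167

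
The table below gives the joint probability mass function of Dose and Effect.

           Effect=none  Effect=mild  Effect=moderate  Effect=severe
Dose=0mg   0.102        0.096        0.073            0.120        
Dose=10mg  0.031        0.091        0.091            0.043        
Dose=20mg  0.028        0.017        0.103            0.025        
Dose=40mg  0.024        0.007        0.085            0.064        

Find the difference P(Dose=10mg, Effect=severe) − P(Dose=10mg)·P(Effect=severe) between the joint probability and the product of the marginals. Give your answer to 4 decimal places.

P(Dose=10mg) = 0.031 + 0.091 + 0.091 + 0.043 = 0.256.
P(Effect=severe) = 0.120 + 0.043 + 0.025 + 0.064 = 0.252.
P(Dose=10mg, Effect=severe) − P(Dose=10mg)P(Effect=severe) = 0.043 − 0.256×0.252 = -0.0215.

-0.0215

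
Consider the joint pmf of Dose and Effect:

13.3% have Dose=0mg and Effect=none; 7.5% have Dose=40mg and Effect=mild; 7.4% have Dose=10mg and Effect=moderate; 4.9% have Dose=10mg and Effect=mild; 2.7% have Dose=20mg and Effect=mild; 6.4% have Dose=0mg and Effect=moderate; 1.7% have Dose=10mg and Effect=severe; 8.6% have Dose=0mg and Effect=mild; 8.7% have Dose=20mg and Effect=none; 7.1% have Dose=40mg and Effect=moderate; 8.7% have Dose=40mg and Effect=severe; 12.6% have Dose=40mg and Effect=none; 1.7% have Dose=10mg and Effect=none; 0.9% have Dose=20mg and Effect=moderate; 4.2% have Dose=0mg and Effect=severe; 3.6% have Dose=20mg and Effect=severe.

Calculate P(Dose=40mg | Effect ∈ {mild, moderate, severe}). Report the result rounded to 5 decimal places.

P(Effect=mild) = 0.086 + 0.049 + 0.027 + 0.075 = 0.237.
P(Effect=moderate) = 0.064 + 0.074 + 0.009 + 0.071 = 0.218.
P(Effect=severe) = 0.042 + 0.017 + 0.036 + 0.087 = 0.182.
P(Effect ∈ {mild, moderate, severe}) = 0.237 + 0.218 + 0.182 = 0.637; P(Dose=40mg, Effect ∈ {mild, moderate, severe}) = 0.075 + 0.071 + 0.087 = 0.233.
P(Dose=40mg | Effect ∈ {mild, moderate, severe}) = 0.233/0.637 = 0.36578.

0.36578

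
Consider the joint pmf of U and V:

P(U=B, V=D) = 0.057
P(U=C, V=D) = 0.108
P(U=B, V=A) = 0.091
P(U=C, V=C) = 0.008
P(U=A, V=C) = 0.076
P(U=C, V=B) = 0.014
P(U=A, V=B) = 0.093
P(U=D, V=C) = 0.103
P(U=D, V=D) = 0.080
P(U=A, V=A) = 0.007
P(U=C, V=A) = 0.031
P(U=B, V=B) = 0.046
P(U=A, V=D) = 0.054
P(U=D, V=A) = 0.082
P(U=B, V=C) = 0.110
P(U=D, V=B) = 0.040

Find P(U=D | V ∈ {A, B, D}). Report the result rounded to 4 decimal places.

P(V=A) = 0.007 + 0.091 + 0.031 + 0.082 = 0.211.
P(V=B) = 0.093 + 0.046 + 0.014 + 0.040 = 0.193.
P(V=D) = 0.054 + 0.057 + 0.108 + 0.080 = 0.299.
P(V ∈ {A, B, D}) = 0.211 + 0.193 + 0.299 = 0.703; P(U=D, V ∈ {A, B, D}) = 0.082 + 0.040 + 0.080 = 0.202.
P(U=D | V ∈ {A, B, D}) = 0.202/0.703 = 0.2873.

0.2873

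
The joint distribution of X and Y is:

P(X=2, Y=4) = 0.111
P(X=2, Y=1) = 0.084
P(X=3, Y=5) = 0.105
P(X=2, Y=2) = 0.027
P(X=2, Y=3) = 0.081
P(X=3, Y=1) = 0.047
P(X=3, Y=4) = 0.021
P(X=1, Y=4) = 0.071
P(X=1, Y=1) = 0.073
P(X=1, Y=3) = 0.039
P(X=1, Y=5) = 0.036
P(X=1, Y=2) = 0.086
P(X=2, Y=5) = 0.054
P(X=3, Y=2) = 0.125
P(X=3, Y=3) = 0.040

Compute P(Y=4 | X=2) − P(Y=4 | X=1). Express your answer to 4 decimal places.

0.0781

P(X=2) = 0.084 + 0.027 + 0.081 + 0.111 + 0.054 = 0.357; P(Y=4 | X=2) = 0.111/0.357 = 0.31092.
P(X=1) = 0.073 + 0.086 + 0.039 + 0.071 + 0.036 = 0.305; P(Y=4 | X=1) = 0.071/0.305 = 0.23279.
Difference = 0.0781.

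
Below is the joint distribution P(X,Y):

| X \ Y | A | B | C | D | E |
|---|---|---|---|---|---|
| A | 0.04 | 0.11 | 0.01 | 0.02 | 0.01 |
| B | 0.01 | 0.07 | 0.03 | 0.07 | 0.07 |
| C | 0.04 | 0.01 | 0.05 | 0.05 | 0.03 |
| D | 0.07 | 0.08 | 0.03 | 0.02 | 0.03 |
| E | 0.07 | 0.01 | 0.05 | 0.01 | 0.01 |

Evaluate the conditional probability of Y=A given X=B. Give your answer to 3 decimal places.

0.040

P(X=B) = 0.01 + 0.07 + 0.03 + 0.07 + 0.07 = 0.25.
P(Y=A | X=B) = 0.01/0.25 = 0.040.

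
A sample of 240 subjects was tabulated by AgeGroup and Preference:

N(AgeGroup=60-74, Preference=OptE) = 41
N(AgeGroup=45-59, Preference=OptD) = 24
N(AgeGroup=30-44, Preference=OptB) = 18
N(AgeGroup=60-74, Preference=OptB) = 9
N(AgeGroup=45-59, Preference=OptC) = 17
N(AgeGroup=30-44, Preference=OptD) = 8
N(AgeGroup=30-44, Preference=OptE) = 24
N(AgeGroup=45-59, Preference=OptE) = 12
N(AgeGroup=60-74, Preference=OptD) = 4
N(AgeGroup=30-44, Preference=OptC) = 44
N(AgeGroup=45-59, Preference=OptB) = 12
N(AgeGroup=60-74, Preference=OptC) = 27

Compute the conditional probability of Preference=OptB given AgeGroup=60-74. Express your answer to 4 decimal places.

Total with AgeGroup=60-74: 9 + 27 + 4 + 41 = 81.
P(Preference=OptB | AgeGroup=60-74) = 9/81 = 0.1111.

0.1111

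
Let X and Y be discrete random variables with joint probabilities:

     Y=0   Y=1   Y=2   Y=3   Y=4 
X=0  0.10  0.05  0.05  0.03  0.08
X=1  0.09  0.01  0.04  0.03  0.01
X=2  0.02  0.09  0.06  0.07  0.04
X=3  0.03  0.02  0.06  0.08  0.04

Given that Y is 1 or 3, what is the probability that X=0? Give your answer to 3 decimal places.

P(Y=1) = 0.05 + 0.01 + 0.09 + 0.02 = 0.17.
P(Y=3) = 0.03 + 0.03 + 0.07 + 0.08 = 0.21.
P(Y ∈ {1, 3}) = 0.17 + 0.21 = 0.38; P(X=0, Y ∈ {1, 3}) = 0.05 + 0.03 = 0.08.
P(X=0 | Y ∈ {1, 3}) = 0.08/0.38 = 0.211.

0.211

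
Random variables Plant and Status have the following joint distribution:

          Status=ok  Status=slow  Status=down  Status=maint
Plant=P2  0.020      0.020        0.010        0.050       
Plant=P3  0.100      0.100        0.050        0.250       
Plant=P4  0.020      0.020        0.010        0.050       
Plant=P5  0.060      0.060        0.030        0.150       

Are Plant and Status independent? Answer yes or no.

Every cell satisfies P(Plant,Status) = P(Plant)·P(Status). For instance P(Plant=P2) = 0.100, P(Status=ok) = 0.200, and 0.100×0.200 = 0.020 matches the joint entry. So Plant and Status are independent.

yes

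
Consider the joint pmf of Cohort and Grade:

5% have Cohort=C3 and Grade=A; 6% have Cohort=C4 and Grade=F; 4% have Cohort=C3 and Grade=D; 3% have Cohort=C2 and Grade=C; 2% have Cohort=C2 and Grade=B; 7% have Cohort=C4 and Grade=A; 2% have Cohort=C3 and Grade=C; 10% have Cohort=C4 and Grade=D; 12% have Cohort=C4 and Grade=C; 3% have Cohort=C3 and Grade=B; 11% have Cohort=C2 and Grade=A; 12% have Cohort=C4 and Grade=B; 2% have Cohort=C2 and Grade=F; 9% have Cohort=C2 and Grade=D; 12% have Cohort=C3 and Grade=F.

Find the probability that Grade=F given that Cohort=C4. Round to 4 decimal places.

P(Cohort=C4) = 0.07 + 0.12 + 0.12 + 0.10 + 0.06 = 0.47.
P(Grade=F | Cohort=C4) = 0.06/0.47 = 0.1277.

0.1277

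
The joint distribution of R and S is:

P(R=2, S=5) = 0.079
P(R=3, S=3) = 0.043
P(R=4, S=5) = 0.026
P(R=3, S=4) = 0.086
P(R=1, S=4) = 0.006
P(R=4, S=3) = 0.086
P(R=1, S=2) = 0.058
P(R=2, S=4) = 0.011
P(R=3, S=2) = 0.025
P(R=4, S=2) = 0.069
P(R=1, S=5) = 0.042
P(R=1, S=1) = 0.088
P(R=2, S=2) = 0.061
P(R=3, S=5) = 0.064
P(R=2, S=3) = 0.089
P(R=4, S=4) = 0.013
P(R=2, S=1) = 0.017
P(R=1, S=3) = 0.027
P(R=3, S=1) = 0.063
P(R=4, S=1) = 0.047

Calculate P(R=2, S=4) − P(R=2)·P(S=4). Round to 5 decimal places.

P(R=2) = 0.017 + 0.061 + 0.089 + 0.011 + 0.079 = 0.257.
P(S=4) = 0.006 + 0.011 + 0.086 + 0.013 = 0.116.
P(R=2, S=4) − P(R=2)P(S=4) = 0.011 − 0.257×0.116 = -0.01881.

-0.01881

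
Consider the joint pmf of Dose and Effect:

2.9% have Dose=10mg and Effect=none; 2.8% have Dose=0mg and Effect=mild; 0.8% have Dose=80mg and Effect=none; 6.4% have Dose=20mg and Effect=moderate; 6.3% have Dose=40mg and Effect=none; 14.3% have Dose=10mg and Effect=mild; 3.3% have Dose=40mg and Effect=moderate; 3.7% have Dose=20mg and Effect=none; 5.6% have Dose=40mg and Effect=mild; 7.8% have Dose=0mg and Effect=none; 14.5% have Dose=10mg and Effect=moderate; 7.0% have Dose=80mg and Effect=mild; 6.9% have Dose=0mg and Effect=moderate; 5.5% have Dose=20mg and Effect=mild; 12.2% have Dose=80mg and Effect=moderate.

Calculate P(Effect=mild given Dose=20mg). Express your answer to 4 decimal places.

0.3526

P(Dose=20mg) = 0.037 + 0.055 + 0.064 = 0.156.
P(Effect=mild | Dose=20mg) = 0.055/0.156 = 0.3526.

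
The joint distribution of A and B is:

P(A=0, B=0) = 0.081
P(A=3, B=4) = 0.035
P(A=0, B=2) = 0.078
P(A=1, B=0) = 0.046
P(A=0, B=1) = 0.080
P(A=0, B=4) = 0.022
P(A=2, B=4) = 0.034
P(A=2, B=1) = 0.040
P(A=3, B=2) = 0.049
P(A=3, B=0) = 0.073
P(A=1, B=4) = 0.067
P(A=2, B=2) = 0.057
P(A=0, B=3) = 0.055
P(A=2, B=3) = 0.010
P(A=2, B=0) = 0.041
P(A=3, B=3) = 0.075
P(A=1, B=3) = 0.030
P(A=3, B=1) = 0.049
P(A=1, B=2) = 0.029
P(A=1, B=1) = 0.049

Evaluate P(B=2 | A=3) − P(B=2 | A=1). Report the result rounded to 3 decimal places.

P(A=3) = 0.073 + 0.049 + 0.049 + 0.075 + 0.035 = 0.281; P(B=2 | A=3) = 0.049/0.281 = 0.1744.
P(A=1) = 0.046 + 0.049 + 0.029 + 0.030 + 0.067 = 0.221; P(B=2 | A=1) = 0.029/0.221 = 0.1312.
Difference = 0.043.

0.043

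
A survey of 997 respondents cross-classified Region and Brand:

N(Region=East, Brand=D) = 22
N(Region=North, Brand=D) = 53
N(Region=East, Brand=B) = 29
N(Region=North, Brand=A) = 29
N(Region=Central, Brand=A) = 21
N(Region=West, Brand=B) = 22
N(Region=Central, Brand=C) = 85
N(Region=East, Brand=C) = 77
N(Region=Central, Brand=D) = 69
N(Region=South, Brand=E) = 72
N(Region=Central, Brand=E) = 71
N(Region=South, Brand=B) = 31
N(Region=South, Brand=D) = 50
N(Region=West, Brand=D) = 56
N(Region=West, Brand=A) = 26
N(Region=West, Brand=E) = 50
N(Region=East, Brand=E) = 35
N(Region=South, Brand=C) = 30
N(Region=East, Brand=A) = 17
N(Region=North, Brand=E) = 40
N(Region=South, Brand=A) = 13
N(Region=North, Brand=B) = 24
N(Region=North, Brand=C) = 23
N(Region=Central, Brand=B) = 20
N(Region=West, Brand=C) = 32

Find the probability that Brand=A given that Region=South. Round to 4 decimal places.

0.0663

Total with Region=South: 13 + 31 + 30 + 50 + 72 = 196.
P(Brand=A | Region=South) = 13/196 = 0.0663.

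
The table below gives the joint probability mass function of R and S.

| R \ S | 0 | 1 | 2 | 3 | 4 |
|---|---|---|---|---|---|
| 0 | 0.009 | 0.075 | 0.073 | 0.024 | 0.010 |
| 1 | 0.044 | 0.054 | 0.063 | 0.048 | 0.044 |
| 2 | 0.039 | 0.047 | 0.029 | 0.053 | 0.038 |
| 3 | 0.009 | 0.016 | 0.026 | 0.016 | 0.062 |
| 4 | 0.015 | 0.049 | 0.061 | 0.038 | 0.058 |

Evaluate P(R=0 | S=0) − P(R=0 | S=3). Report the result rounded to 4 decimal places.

P(S=0) = 0.009 + 0.044 + 0.039 + 0.009 + 0.015 = 0.116; P(R=0 | S=0) = 0.009/0.116 = 0.07759.
P(S=3) = 0.024 + 0.048 + 0.053 + 0.016 + 0.038 = 0.179; P(R=0 | S=3) = 0.024/0.179 = 0.13408.
Difference = -0.0565.

-0.0565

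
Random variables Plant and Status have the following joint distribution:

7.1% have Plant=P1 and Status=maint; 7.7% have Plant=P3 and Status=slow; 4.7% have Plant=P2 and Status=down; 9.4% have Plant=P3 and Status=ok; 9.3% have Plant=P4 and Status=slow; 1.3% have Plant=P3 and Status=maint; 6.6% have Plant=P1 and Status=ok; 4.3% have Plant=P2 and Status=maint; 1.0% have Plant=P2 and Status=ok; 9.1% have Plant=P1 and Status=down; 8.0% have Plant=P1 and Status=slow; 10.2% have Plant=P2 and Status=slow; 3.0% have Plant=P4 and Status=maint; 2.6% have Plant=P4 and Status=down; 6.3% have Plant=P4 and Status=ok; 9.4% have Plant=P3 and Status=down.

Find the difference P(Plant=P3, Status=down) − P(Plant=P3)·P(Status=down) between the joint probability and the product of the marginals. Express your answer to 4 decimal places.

P(Plant=P3) = 0.094 + 0.077 + 0.094 + 0.013 = 0.278.
P(Status=down) = 0.091 + 0.047 + 0.094 + 0.026 = 0.258.
P(Plant=P3, Status=down) − P(Plant=P3)P(Status=down) = 0.094 − 0.278×0.258 = 0.0223.

0.0223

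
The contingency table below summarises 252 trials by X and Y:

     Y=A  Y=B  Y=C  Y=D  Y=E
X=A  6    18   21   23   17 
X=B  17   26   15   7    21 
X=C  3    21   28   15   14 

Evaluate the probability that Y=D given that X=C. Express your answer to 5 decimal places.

0.18519

Total with X=C: 3 + 21 + 28 + 15 + 14 = 81.
P(Y=D | X=C) = 15/81 = 0.18519.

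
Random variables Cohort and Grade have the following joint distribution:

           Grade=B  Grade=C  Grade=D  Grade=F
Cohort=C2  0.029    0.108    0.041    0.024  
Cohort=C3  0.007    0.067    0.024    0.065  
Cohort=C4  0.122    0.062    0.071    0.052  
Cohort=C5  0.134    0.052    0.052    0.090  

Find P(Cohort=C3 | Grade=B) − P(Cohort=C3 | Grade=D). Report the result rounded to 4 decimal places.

-0.1037

P(Grade=B) = 0.029 + 0.007 + 0.122 + 0.134 = 0.292; P(Cohort=C3 | Grade=B) = 0.007/0.292 = 0.02397.
P(Grade=D) = 0.041 + 0.024 + 0.071 + 0.052 = 0.188; P(Cohort=C3 | Grade=D) = 0.024/0.188 = 0.12766.
Difference = -0.1037.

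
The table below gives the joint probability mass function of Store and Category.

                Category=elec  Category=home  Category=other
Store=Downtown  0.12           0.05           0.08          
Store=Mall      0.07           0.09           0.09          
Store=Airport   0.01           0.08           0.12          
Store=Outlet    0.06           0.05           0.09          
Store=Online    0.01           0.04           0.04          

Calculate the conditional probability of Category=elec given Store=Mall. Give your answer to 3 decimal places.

0.280

P(Store=Mall) = 0.07 + 0.09 + 0.09 = 0.25.
P(Category=elec | Store=Mall) = 0.07/0.25 = 0.280.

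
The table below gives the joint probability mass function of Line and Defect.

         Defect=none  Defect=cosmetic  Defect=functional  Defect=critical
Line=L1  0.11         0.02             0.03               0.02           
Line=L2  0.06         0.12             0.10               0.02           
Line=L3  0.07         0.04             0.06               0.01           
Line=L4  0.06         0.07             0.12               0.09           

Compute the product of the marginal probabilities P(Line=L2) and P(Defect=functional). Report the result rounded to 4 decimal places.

0.0930

P(Line=L2) = 0.06 + 0.12 + 0.10 + 0.02 = 0.30.
P(Defect=functional) = 0.03 + 0.10 + 0.06 + 0.12 = 0.31.
Product: 0.30 × 0.31 = 0.0930.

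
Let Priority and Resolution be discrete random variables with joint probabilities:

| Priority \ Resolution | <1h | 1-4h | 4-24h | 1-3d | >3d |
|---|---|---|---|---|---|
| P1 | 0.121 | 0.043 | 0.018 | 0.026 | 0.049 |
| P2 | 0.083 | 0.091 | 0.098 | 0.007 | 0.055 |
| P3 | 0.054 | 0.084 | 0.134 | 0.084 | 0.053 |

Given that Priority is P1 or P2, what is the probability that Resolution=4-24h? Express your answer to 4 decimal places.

0.1963

P(Priority=P1) = 0.121 + 0.043 + 0.018 + 0.026 + 0.049 = 0.257.
P(Priority=P2) = 0.083 + 0.091 + 0.098 + 0.007 + 0.055 = 0.334.
P(Priority ∈ {P1, P2}) = 0.257 + 0.334 = 0.591; P(Resolution=4-24h, Priority ∈ {P1, P2}) = 0.018 + 0.098 = 0.116.
P(Resolution=4-24h | Priority ∈ {P1, P2}) = 0.116/0.591 = 0.1963.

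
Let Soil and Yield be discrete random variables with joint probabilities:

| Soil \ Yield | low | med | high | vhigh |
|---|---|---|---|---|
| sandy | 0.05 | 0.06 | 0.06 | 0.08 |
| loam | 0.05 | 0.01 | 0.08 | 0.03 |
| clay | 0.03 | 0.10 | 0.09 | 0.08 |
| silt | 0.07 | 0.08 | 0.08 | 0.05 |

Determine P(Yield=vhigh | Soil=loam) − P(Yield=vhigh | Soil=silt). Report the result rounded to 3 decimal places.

-0.002

P(Soil=loam) = 0.05 + 0.01 + 0.08 + 0.03 = 0.17; P(Yield=vhigh | Soil=loam) = 0.03/0.17 = 0.1765.
P(Soil=silt) = 0.07 + 0.08 + 0.08 + 0.05 = 0.28; P(Yield=vhigh | Soil=silt) = 0.05/0.28 = 0.1786.
Difference = -0.002.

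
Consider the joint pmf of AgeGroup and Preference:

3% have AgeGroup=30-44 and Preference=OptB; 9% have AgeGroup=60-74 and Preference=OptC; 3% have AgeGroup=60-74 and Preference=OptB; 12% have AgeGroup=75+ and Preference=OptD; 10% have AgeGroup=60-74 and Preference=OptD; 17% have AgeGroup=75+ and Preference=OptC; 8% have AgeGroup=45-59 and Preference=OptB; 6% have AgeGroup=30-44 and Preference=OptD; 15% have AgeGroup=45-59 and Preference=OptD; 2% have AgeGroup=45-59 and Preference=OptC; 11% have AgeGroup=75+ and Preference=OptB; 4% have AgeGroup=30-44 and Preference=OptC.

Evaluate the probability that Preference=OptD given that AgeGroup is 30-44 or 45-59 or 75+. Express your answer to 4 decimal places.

P(AgeGroup=30-44) = 0.03 + 0.04 + 0.06 = 0.13.
P(AgeGroup=45-59) = 0.08 + 0.02 + 0.15 = 0.25.
P(AgeGroup=75+) = 0.11 + 0.17 + 0.12 = 0.40.
P(AgeGroup ∈ {30-44, 45-59, 75+}) = 0.13 + 0.25 + 0.40 = 0.78; P(Preference=OptD, AgeGroup ∈ {30-44, 45-59, 75+}) = 0.06 + 0.15 + 0.12 = 0.33.
P(Preference=OptD | AgeGroup ∈ {30-44, 45-59, 75+}) = 0.33/0.78 = 0.4231.

0.4231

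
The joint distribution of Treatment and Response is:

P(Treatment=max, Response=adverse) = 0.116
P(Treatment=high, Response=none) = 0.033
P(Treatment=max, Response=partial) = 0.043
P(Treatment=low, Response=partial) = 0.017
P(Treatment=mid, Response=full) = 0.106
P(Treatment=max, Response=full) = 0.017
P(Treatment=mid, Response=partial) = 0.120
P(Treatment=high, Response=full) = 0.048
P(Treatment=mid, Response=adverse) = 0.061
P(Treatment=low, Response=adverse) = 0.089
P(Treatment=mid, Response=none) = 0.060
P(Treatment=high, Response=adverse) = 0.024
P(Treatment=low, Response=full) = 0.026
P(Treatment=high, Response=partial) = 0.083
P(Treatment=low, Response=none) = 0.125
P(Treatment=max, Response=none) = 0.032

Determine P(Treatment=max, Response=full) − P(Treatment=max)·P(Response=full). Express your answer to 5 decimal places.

-0.02398

P(Treatment=max) = 0.032 + 0.043 + 0.017 + 0.116 = 0.208.
P(Response=full) = 0.026 + 0.106 + 0.048 + 0.017 = 0.197.
P(Treatment=max, Response=full) − P(Treatment=max)P(Response=full) = 0.017 − 0.208×0.197 = -0.02398.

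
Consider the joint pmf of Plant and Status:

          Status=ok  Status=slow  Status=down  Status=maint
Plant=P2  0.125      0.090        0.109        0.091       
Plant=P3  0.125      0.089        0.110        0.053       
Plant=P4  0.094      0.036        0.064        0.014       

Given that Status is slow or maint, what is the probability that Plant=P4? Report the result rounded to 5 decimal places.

0.13405

P(Status=slow) = 0.090 + 0.089 + 0.036 = 0.215.
P(Status=maint) = 0.091 + 0.053 + 0.014 = 0.158.
P(Status ∈ {slow, maint}) = 0.215 + 0.158 = 0.373; P(Plant=P4, Status ∈ {slow, maint}) = 0.036 + 0.014 = 0.050.
P(Plant=P4 | Status ∈ {slow, maint}) = 0.050/0.373 = 0.13405.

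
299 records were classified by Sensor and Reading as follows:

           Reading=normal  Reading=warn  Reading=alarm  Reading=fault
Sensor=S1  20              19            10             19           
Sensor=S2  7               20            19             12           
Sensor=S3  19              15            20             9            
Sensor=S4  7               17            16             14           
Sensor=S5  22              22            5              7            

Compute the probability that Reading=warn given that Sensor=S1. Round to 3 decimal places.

Total with Sensor=S1: 20 + 19 + 10 + 19 = 68.
P(Reading=warn | Sensor=S1) = 19/68 = 0.279.

0.279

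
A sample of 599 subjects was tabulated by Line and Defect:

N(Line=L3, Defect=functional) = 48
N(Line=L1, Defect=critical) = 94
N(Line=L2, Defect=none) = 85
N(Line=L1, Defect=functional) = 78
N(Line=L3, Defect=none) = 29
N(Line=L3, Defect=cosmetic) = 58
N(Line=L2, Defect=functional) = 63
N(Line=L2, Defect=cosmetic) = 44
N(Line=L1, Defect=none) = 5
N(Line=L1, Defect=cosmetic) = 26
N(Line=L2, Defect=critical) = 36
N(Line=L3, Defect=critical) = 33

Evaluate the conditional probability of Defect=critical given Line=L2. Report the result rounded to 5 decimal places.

Total with Line=L2: 85 + 44 + 63 + 36 = 228.
P(Defect=critical | Line=L2) = 36/228 = 0.15789.

0.15789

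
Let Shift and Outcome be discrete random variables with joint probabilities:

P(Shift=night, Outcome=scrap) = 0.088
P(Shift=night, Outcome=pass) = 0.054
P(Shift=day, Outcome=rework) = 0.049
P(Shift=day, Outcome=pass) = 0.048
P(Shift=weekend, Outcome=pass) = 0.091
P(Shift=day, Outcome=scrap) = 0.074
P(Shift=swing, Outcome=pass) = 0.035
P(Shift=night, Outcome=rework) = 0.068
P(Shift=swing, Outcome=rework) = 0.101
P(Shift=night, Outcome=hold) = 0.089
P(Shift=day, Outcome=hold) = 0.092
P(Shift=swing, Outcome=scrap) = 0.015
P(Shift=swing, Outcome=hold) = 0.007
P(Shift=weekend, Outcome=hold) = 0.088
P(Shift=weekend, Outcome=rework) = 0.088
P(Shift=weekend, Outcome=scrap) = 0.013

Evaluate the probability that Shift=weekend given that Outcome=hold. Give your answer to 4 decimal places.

P(Outcome=hold) = 0.092 + 0.007 + 0.089 + 0.088 = 0.276.
P(Shift=weekend | Outcome=hold) = 0.088/0.276 = 0.3188.

0.3188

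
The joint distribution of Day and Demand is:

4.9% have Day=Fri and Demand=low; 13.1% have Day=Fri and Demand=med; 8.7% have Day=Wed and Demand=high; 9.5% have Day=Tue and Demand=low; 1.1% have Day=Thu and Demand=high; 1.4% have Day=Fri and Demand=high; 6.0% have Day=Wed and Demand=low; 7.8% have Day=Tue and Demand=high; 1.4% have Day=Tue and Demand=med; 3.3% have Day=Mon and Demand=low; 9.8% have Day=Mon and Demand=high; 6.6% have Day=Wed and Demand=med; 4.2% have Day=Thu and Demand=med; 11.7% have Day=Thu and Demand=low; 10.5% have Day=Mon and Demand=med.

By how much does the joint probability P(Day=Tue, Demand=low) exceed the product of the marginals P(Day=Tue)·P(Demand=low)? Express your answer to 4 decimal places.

0.0288

P(Day=Tue) = 0.095 + 0.014 + 0.078 = 0.187.
P(Demand=low) = 0.033 + 0.095 + 0.060 + 0.117 + 0.049 = 0.354.
P(Day=Tue, Demand=low) − P(Day=Tue)P(Demand=low) = 0.095 − 0.187×0.354 = 0.0288.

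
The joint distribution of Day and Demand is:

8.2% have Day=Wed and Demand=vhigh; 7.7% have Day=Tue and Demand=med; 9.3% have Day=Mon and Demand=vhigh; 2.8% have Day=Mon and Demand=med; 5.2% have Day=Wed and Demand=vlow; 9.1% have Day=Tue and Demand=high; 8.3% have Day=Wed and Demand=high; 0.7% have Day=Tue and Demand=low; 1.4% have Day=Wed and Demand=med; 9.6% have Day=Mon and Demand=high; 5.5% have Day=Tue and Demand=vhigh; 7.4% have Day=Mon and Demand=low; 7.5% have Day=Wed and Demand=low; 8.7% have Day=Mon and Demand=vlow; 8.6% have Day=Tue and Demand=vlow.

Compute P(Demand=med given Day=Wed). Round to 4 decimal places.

0.0458

P(Day=Wed) = 0.052 + 0.075 + 0.014 + 0.083 + 0.082 = 0.306.
P(Demand=med | Day=Wed) = 0.014/0.306 = 0.0458.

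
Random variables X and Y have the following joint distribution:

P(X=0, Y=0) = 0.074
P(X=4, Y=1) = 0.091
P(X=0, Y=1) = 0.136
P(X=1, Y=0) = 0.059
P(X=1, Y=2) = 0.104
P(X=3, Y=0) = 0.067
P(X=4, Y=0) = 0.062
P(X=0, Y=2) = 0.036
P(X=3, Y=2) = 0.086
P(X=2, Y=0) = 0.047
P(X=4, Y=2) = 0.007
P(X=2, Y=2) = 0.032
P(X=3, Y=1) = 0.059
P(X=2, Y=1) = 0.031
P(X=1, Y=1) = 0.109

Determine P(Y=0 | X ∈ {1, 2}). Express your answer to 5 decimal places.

0.27749

P(X=1) = 0.059 + 0.109 + 0.104 = 0.272.
P(X=2) = 0.047 + 0.031 + 0.032 = 0.110.
P(X ∈ {1, 2}) = 0.272 + 0.110 = 0.382; P(Y=0, X ∈ {1, 2}) = 0.059 + 0.047 = 0.106.
P(Y=0 | X ∈ {1, 2}) = 0.106/0.382 = 0.27749.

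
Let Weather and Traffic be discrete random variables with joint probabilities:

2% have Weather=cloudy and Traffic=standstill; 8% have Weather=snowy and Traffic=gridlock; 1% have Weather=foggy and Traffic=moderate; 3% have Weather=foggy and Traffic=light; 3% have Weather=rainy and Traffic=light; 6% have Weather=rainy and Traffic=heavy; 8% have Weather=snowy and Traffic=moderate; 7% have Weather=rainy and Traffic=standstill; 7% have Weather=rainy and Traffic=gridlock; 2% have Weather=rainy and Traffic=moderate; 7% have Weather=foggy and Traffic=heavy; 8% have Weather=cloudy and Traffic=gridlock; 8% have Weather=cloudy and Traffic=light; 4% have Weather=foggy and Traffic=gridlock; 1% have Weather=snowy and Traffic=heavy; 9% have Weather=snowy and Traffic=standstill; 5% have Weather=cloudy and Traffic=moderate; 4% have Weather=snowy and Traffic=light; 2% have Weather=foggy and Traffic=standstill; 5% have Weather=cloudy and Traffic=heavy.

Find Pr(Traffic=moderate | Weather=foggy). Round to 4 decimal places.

0.0588

P(Weather=foggy) = 0.03 + 0.01 + 0.07 + 0.04 + 0.02 = 0.17.
P(Traffic=moderate | Weather=foggy) = 0.01/0.17 = 0.0588.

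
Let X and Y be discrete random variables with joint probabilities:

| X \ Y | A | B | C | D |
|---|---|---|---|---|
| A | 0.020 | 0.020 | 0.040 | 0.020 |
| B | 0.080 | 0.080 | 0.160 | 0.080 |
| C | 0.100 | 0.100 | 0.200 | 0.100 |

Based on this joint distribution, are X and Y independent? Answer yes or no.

Every cell satisfies P(X,Y) = P(X)·P(Y). For instance P(X=B) = 0.400, P(Y=B) = 0.200, and 0.400×0.200 = 0.080 matches the joint entry. So X and Y are independent.

yes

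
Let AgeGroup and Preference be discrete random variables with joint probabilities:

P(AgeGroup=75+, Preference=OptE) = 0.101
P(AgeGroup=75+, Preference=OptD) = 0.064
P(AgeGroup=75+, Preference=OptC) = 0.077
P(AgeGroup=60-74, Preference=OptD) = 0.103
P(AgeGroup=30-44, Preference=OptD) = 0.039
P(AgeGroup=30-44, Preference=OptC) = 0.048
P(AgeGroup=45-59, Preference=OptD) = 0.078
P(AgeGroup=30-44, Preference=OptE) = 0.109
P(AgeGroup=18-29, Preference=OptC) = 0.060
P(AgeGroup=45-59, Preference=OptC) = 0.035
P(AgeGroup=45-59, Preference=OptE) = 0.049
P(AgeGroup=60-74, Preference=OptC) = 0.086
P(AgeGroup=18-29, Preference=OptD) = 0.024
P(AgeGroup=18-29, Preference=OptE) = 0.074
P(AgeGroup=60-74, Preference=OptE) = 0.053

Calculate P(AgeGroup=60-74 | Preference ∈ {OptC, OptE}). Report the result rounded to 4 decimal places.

0.2009

P(Preference=OptC) = 0.060 + 0.048 + 0.035 + 0.086 + 0.077 = 0.306.
P(Preference=OptE) = 0.074 + 0.109 + 0.049 + 0.053 + 0.101 = 0.386.
P(Preference ∈ {OptC, OptE}) = 0.306 + 0.386 = 0.692; P(AgeGroup=60-74, Preference ∈ {OptC, OptE}) = 0.086 + 0.053 = 0.139.
P(AgeGroup=60-74 | Preference ∈ {OptC, OptE}) = 0.139/0.692 = 0.2009.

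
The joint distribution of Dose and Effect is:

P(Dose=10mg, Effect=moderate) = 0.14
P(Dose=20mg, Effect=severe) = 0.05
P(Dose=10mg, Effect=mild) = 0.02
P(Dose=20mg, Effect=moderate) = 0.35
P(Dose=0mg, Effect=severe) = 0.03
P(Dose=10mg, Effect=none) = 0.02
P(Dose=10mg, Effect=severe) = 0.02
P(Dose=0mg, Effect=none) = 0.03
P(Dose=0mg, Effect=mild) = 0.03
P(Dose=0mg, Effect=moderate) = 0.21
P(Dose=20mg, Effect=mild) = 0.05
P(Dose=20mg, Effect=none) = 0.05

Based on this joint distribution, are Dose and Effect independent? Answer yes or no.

Every cell satisfies P(Dose,Effect) = P(Dose)·P(Effect). For instance P(Dose=0mg) = 0.30, P(Effect=moderate) = 0.70, and 0.30×0.70 = 0.21 matches the joint entry. So Dose and Effect are independent.

yes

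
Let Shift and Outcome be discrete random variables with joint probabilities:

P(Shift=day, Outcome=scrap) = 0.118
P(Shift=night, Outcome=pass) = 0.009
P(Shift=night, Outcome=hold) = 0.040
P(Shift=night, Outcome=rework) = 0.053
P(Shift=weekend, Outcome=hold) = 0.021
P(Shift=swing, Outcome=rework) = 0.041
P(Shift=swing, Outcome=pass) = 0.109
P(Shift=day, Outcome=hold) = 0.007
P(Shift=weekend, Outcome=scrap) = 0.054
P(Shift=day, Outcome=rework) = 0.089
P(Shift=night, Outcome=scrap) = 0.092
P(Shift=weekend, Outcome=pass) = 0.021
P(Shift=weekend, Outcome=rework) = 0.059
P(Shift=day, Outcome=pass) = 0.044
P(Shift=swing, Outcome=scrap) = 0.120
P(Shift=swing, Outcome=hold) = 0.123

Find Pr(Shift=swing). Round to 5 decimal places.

P(Shift=swing) = 0.109 + 0.041 + 0.120 + 0.123 = 0.393.

0.39300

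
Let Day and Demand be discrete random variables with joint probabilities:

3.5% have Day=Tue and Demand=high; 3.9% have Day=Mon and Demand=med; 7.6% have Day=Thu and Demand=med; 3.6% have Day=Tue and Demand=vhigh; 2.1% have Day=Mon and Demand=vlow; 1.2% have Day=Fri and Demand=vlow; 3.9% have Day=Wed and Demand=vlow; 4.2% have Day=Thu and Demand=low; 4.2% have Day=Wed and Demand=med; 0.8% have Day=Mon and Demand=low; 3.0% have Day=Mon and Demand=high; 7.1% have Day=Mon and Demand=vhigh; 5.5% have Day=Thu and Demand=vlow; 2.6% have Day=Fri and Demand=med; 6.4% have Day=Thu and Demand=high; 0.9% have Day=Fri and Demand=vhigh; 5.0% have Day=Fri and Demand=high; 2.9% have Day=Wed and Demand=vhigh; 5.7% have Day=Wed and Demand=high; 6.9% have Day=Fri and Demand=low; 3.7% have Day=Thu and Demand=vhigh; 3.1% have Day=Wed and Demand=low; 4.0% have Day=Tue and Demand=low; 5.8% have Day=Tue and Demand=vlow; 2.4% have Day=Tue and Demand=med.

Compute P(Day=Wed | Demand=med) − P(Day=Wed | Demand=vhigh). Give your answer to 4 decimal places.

0.0436

P(Demand=med) = 0.039 + 0.024 + 0.042 + 0.076 + 0.026 = 0.207; P(Day=Wed | Demand=med) = 0.042/0.207 = 0.20290.
P(Demand=vhigh) = 0.071 + 0.036 + 0.029 + 0.037 + 0.009 = 0.182; P(Day=Wed | Demand=vhigh) = 0.029/0.182 = 0.15934.
Difference = 0.0436.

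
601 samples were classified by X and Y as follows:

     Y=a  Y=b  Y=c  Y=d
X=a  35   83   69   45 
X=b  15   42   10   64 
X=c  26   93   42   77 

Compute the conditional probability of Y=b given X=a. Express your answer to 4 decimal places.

0.3578

Total with X=a: 35 + 83 + 69 + 45 = 232.
P(Y=b | X=a) = 83/232 = 0.3578.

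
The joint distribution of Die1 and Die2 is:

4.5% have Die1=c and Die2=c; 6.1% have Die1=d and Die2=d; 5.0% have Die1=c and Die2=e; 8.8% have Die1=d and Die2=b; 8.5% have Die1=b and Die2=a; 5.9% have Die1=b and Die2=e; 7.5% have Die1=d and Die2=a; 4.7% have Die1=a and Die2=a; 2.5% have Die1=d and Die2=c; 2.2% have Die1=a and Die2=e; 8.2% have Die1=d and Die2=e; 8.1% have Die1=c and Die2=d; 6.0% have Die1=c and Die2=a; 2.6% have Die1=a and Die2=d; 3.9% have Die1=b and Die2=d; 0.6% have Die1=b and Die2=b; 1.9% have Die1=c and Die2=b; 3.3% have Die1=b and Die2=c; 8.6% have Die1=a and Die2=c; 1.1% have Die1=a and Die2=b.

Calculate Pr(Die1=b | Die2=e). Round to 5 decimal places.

0.27700

P(Die2=e) = 0.022 + 0.059 + 0.050 + 0.082 = 0.213.
P(Die1=b | Die2=e) = 0.059/0.213 = 0.27700.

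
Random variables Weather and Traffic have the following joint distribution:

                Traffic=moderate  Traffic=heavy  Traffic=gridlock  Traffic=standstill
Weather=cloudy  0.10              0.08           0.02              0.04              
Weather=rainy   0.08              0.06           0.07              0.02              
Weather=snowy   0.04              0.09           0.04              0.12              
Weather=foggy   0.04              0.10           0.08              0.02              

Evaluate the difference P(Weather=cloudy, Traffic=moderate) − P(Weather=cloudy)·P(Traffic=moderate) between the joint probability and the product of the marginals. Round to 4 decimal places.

0.0376

P(Weather=cloudy) = 0.10 + 0.08 + 0.02 + 0.04 = 0.24.
P(Traffic=moderate) = 0.10 + 0.08 + 0.04 + 0.04 = 0.26.
P(Weather=cloudy, Traffic=moderate) − P(Weather=cloudy)P(Traffic=moderate) = 0.10 − 0.24×0.26 = 0.0376.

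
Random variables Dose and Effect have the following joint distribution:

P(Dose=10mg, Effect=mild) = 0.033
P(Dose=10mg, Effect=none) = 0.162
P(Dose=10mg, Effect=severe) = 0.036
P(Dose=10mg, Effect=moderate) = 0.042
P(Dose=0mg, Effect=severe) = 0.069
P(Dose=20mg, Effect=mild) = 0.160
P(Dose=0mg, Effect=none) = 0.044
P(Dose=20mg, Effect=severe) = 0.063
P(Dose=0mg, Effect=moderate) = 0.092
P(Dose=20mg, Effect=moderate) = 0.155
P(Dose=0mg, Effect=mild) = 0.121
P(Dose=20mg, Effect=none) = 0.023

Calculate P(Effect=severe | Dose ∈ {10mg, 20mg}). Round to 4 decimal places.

P(Dose=10mg) = 0.162 + 0.033 + 0.042 + 0.036 = 0.273.
P(Dose=20mg) = 0.023 + 0.160 + 0.155 + 0.063 = 0.401.
P(Dose ∈ {10mg, 20mg}) = 0.273 + 0.401 = 0.674; P(Effect=severe, Dose ∈ {10mg, 20mg}) = 0.036 + 0.063 = 0.099.
P(Effect=severe | Dose ∈ {10mg, 20mg}) = 0.099/0.674 = 0.1469.

0.1469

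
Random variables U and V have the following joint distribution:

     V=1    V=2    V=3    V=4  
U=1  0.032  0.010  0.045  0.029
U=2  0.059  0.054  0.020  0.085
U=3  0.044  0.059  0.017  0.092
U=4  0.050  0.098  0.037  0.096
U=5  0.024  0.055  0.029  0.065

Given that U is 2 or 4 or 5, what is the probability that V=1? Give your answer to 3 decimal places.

P(U=2) = 0.059 + 0.054 + 0.020 + 0.085 = 0.218.
P(U=4) = 0.050 + 0.098 + 0.037 + 0.096 = 0.281.
P(U=5) = 0.024 + 0.055 + 0.029 + 0.065 = 0.173.
P(U ∈ {2, 4, 5}) = 0.218 + 0.281 + 0.173 = 0.672; P(V=1, U ∈ {2, 4, 5}) = 0.059 + 0.050 + 0.024 = 0.133.
P(V=1 | U ∈ {2, 4, 5}) = 0.133/0.672 = 0.198.

0.198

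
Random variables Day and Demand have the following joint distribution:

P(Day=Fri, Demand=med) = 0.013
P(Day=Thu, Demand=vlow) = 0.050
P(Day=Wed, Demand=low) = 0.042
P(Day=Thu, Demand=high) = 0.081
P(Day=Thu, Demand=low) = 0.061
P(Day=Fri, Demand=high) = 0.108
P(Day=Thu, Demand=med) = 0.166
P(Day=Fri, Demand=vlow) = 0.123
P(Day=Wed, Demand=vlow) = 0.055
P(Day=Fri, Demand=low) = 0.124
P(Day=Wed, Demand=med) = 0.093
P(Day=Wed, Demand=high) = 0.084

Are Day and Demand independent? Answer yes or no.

P(Day=Fri) = 0.368 and P(Demand=med) = 0.272, so their product is 0.10010, but P(Day=Fri, Demand=med) = 0.013. Since these differ, Day and Demand are not independent.

no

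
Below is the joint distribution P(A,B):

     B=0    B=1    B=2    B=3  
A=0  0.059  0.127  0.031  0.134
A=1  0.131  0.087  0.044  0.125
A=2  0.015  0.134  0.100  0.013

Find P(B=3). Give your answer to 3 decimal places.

P(B=3) = 0.134 + 0.125 + 0.013 = 0.272.

0.272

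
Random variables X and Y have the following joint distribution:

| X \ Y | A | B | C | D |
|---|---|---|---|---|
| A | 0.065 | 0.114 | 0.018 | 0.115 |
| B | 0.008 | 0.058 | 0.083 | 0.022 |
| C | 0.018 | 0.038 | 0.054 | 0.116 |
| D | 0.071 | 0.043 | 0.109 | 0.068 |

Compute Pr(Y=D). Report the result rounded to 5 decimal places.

P(Y=D) = 0.115 + 0.022 + 0.116 + 0.068 = 0.321.

0.32100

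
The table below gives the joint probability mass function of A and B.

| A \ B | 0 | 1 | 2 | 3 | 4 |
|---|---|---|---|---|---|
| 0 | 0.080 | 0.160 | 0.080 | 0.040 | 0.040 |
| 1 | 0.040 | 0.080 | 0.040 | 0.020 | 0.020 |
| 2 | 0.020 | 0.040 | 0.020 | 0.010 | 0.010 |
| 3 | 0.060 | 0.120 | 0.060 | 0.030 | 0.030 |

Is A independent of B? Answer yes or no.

Every cell satisfies P(A,B) = P(A)·P(B). For instance P(A=3) = 0.300, P(B=3) = 0.100, and 0.300×0.100 = 0.030 matches the joint entry. So A and B are independent.

yes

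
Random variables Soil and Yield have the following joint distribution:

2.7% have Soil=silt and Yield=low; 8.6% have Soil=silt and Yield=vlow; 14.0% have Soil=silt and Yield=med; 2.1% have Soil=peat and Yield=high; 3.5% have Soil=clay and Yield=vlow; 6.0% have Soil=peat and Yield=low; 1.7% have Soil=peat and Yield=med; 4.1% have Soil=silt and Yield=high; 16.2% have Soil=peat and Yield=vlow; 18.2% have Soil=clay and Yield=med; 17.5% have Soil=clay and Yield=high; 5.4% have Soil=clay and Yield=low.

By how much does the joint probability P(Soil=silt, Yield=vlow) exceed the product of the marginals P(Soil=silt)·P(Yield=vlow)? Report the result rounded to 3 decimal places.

0.003

P(Soil=silt) = 0.086 + 0.027 + 0.140 + 0.041 = 0.294.
P(Yield=vlow) = 0.035 + 0.086 + 0.162 = 0.283.
P(Soil=silt, Yield=vlow) − P(Soil=silt)P(Yield=vlow) = 0.086 − 0.294×0.283 = 0.003.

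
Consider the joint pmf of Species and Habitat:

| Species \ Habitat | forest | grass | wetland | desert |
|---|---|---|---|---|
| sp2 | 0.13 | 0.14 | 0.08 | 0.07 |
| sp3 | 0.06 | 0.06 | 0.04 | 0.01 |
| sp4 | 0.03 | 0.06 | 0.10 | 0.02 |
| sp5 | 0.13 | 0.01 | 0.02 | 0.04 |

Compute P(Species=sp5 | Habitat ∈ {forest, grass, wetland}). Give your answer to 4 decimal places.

P(Habitat=forest) = 0.13 + 0.06 + 0.03 + 0.13 = 0.35.
P(Habitat=grass) = 0.14 + 0.06 + 0.06 + 0.01 = 0.27.
P(Habitat=wetland) = 0.08 + 0.04 + 0.10 + 0.02 = 0.24.
P(Habitat ∈ {forest, grass, wetland}) = 0.35 + 0.27 + 0.24 = 0.86; P(Species=sp5, Habitat ∈ {forest, grass, wetland}) = 0.13 + 0.01 + 0.02 = 0.16.
P(Species=sp5 | Habitat ∈ {forest, grass, wetland}) = 0.16/0.86 = 0.1860.

0.1860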